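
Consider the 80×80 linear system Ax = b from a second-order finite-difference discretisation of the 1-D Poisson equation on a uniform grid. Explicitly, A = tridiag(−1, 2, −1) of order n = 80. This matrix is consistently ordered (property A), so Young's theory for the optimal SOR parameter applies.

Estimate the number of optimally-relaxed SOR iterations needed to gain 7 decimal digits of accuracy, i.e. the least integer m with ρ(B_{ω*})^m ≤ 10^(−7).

m = 208

B_J for the 80×80 system has eigenvalues cos(kπ/81); ρ_J = cos(π/81) = 0.9992480.
root = sin(π/81) = 0.0387754  (since 1−cos² = sin²).
Young: ω* = 2/(1+√(1−ρ_J²)) = 2/(1+0.0387754) = 2/1.0387754 = 1.9253440.
At ω = 1.9253440 every |λ(B_ω)| = ω−1, so ρ_SOR = 0.9253440.
Need (0.9253440)^m ≤ 10^(−7): m ≥ 7·ln10/|ln 0.9253440| = 16.1181/0.0775897 = 207.735 ⇒ m = 208.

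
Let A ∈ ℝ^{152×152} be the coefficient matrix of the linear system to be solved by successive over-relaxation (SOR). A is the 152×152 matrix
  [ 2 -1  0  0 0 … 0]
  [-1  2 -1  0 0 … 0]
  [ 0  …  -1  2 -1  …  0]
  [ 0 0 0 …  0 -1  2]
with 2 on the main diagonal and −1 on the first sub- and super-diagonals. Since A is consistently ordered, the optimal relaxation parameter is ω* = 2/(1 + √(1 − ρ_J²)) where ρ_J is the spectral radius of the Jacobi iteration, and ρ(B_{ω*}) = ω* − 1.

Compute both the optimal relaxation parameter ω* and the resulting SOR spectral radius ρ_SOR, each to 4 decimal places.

n=152: λ(B_J) = 1 − λ(A)/2 = cos(kπ/153); k=1 gives ρ_J = 0.9998.
1 − cos²(π/153) = sin²(π/153) ⇒ √(1−ρ_J²) = sin(π/153) = 0.02053.
So ω* = 2/1.02053 = 1.9598 (Young).
At ω = 1.9598 every |λ(B_ω)| = ω−1, so ρ_SOR = 0.9598.

ω* = 1.9598, ρ_SOR = 0.9598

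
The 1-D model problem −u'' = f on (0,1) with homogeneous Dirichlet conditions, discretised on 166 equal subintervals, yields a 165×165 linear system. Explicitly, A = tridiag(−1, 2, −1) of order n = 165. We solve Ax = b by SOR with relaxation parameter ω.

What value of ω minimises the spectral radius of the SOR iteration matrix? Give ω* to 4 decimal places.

With n=165, ρ(Jacobi) = cos(π/166) = 0.9998.
root = sin(π/166) = 0.01892  (since 1−cos² = sin²).
So ω* = 2/1.01892 = 1.9629 (Young).
ρ_SOR = ω* − 1 = 1.9629 − 1 = 0.9629.

ω* = 1.9629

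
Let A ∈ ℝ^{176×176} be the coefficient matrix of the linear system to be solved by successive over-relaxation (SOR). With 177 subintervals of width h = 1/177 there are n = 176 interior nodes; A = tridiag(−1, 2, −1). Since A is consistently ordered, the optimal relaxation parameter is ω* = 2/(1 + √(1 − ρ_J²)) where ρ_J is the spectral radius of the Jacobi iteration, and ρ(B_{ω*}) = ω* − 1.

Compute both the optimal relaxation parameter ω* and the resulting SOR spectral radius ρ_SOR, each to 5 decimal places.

ω* = 1.96512, ρ_SOR = 0.96512

[ρ_J] n=176: ρ(B_J) = cos(π/(n+1)) = cos(π/177) = 0.99984.
√(1−ρ_J²) simplifies to sin(π/177) = 0.017748.
ω* = 2/(1 + 0.017748) = 2/1.017748 = 1.96512.
At ω = 1.96512 every |λ(B_ω)| = ω−1, so ρ_SOR = 0.96512.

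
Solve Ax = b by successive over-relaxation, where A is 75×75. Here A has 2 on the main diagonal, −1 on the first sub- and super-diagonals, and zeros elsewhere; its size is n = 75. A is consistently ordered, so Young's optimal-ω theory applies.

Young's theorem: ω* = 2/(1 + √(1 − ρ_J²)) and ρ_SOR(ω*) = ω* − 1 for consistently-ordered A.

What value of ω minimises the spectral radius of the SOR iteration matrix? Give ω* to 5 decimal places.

ω* = 1.92063

½·tridiag(1,0,1) at n=75: λ_k = cos(kπ/76); max |λ| at k=1 ⇒ ρ_J = cos(π/76) ≈ 0.99915.
√(1−ρ_J²) simplifies to sin(π/76) = 0.041325.
ω* = 2 / (1 + 0.041325) = 2 / 1.041325 ≈ 1.92063.
and ρ(B_{ω*}) = 1.92063 − 1 = 0.92063.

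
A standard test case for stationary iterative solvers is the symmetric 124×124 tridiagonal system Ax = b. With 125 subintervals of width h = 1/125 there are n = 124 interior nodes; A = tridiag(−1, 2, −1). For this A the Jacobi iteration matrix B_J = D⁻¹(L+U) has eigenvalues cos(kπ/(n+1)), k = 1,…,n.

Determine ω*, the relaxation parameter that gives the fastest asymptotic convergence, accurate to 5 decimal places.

B_J for the 124×124 system has eigenvalues cos(kπ/125); ρ_J = cos(π/125) = 0.99968.
1 − cos²(π/125) = sin²(π/125) ⇒ √(1−ρ_J²) = sin(π/125) = 0.025130.
Young: ω* = 2/(1+√(1−ρ_J²)) = 2/(1+0.025130) = 2/1.025130 = 1.95097.
Hence ρ(B_{ω*}) = 1.95097 − 1 = 0.95097.

ω* = 1.95097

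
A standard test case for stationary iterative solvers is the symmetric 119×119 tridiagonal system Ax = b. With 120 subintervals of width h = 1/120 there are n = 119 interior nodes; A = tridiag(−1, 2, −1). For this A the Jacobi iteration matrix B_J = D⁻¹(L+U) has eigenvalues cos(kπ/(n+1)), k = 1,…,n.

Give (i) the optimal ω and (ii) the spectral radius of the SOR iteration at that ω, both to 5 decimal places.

ω* = 1.94898, ρ_SOR = 0.94898

With n=119, ρ(Jacobi) = cos(π/120) = 0.99966.
√(1−ρ_J²) simplifies to sin(π/120) = 0.026177.
Then 2/(1+√(1−ρ_J²)) = 2/(1+0.026177); ω* = 2/1.026177 = 1.94898.
[ρ_SOR] ω* − 1 = 0.94898.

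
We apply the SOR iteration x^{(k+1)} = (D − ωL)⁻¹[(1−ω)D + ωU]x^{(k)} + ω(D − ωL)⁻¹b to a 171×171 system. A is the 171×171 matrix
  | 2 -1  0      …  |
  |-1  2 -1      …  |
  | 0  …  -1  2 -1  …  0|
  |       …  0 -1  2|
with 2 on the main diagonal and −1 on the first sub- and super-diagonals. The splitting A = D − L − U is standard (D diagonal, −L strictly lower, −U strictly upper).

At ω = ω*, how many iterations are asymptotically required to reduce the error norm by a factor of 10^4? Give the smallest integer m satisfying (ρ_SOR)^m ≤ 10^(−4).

B_J for the 171×171 system has eigenvalues cos(kπ/172); ρ_J = cos(π/172) = 0.9998332.
root = sin(π/172) = 0.0182641  (since 1−cos² = sin²).
So ω* = 2/1.0182641 = 1.9641270 (Young).
and ρ(B_{ω*}) = 1.9641270 − 1 = 0.9641270.
For 4 digits: m = 4·ln10 / (−ln 0.9641270) = 9.21034/0.0365323 = 252.115; round up → m = 253.

m = 253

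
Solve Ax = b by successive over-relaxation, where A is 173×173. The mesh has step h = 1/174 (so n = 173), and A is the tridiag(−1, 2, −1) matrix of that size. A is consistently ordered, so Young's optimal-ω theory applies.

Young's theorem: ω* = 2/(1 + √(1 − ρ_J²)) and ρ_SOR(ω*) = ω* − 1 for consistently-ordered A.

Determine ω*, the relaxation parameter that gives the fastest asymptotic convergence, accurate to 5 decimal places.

spectrum of D⁻¹(L+U) = {cos(kπ/174) : 1≤k≤173}; ρ_J = cos(π/174) = 0.99984.
root = sin(π/174) = 0.018054  (since 1−cos² = sin²).
[ω*] 2 ÷ (1 + 0.018054) = 2 ÷ 1.018054 = 1.96453.
Hence ρ(B_{ω*}) = 1.96453 − 1 = 0.96453.

ω* = 1.96453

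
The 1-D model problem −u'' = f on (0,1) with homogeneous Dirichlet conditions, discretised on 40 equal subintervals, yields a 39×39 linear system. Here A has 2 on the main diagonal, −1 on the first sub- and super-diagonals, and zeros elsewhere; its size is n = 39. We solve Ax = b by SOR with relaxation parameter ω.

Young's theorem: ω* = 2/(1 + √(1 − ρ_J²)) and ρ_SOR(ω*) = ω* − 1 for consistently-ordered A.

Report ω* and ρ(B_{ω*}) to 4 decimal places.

½·tridiag(1,0,1) at n=39: λ_k = cos(kπ/40); max |λ| at k=1 ⇒ ρ_J = cos(π/40) ≈ 0.9969.
root = sin(π/40) = 0.07846  (since 1−cos² = sin²).
ω* = 2/(1 + 0.07846) = 2/1.07846 = 1.8545.
ρ(B_{ω*}) = ω*−1 = 0.8545

ω* = 1.8545, ρ_SOR = 0.8545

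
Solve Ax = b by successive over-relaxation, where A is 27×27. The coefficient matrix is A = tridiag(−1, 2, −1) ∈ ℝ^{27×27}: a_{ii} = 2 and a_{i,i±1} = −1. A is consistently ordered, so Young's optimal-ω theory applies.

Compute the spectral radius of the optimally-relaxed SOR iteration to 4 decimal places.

½·tridiag(1,0,1) at n=27: λ_k = cos(kπ/28); max |λ| at k=1 ⇒ ρ_J = cos(π/28) ≈ 0.9937.
√(1 − cos²(π/28)) = sin(π/28) ≈ 0.11196.
Young: ω* = 2/(1+√(1−ρ_J²)) = 2/(1+0.11196) = 2/1.11196 = 1.7986.
and ρ(B_{ω*}) = 1.7986 − 1 = 0.7986.

ρ_SOR = 0.7986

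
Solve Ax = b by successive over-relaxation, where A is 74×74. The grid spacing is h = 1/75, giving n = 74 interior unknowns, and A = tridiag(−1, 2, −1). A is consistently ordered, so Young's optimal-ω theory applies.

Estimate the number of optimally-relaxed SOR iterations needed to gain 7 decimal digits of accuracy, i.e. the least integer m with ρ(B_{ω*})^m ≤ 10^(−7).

½·tridiag(1,0,1) at n=74: λ_k = cos(kπ/75); max |λ| at k=1 ⇒ ρ_J = cos(π/75) ≈ 0.9991228.
root = sin(π/75) = 0.0418757  (since 1−cos² = sin²).
Young: ω* = 2/(1+√(1−ρ_J²)) = 2/(1+0.0418757) = 2/1.0418757 = 1.9196148.
and ρ(B_{ω*}) = 1.9196148 − 1 = 0.9196148.
For 7 digits: m = 7·ln10 / (−ln 0.9196148) = 16.1181/0.0838004 = 192.339; round up → m = 193.

m = 193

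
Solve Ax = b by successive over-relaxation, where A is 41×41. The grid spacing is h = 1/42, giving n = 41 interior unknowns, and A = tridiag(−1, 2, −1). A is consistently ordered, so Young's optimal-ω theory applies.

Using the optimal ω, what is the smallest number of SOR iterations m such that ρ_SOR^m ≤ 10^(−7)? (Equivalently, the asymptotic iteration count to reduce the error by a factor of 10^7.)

m = 108

With n=41, ρ(Jacobi) = cos(π/42) = 0.9972038.
1 − cos²(π/42) = sin²(π/42) ⇒ √(1−ρ_J²) = sin(π/42) = 0.0747301.
[ω*] 2 ÷ (1 + 0.0747301) = 2 ÷ 1.0747301 = 1.8609323.
Hence ρ(B_{ω*}) = 1.8609323 − 1 = 0.8609323.
7·ln10 = 16.1181; −ln(0.8609323) = 0.149739; m = ⌈16.1181/0.149739⌉ = ⌈107.641⌉ = 108.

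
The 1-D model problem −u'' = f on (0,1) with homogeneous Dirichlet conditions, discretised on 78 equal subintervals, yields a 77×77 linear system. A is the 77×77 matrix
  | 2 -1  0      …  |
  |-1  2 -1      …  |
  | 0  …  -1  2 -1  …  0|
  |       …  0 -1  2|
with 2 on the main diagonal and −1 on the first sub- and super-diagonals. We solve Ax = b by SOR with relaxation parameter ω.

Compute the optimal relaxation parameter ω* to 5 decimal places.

ω* = 1.92259

B_J for the 77×77 system has eigenvalues cos(kπ/78); ρ_J = cos(π/78) = 0.99919.
√(1 − cos²(π/78)) = sin(π/78) ≈ 0.040266.
ω* = 2/(1 + 0.040266) = 2/1.040266 = 1.92259.
and ρ(B_{ω*}) = 1.92259 − 1 = 0.92259.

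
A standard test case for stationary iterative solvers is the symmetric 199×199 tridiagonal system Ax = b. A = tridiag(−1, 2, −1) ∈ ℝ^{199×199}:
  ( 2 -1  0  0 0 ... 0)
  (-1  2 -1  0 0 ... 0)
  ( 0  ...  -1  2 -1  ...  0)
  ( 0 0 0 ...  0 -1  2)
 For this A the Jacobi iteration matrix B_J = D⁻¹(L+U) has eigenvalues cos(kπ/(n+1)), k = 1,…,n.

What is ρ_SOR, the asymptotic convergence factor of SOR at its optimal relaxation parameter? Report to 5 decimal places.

[ρ_J] n=199: ρ(B_J) = cos(π/(n+1)) = cos(π/200) = 0.99988.
√(1 − cos²(π/200)) = sin(π/200) ≈ 0.015707.
Then 2/(1+√(1−ρ_J²)) = 2/(1+0.015707); ω* = 2/1.015707 = 1.96907.
[ρ_SOR] ω* − 1 = 0.96907.

ρ_SOR = 0.96907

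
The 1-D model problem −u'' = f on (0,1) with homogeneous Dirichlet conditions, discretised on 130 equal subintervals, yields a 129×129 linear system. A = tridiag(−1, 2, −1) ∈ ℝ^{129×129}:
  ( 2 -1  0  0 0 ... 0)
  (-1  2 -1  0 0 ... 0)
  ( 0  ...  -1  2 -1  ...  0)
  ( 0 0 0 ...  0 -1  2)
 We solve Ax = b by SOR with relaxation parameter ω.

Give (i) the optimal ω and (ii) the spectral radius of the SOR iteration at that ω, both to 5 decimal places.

[ρ_J] n=129: ρ(B_J) = cos(π/(n+1)) = cos(π/130) = 0.99971.
1 − cos²(π/130) = sin²(π/130) ⇒ √(1−ρ_J²) = sin(π/130) = 0.024164.
ω* = 2/(1+0.024164) = 1.95281
and ρ(B_{ω*}) = 1.95281 − 1 = 0.95281.

ω* = 1.95281, ρ_SOR = 0.95281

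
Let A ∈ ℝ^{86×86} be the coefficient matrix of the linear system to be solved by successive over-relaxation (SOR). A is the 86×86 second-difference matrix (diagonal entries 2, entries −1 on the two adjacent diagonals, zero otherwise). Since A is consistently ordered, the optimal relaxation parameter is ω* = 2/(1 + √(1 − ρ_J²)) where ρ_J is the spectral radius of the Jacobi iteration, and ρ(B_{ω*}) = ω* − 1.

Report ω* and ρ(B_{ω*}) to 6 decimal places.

ω* = 1.930311, ρ_SOR = 0.930311

½·tridiag(1,0,1) at n=86: λ_k = cos(kπ/87); max |λ| at k=1 ⇒ ρ_J = cos(π/87) ≈ 0.999348.
√(1−ρ_J²) = |sin(π/87)| = 0.0361024
ω* = 2/(1 + 0.0361024) = 2/1.0361024 = 1.930311.
ρ(B_{ω*}) = ω*−1 = 0.930311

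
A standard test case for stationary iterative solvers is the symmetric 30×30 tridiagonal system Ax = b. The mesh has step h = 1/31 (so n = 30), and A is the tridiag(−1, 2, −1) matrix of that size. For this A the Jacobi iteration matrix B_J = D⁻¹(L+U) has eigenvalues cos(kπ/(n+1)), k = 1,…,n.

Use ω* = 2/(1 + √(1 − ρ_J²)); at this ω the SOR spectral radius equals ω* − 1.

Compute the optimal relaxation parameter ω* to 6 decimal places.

[ρ_J] n=30: ρ(B_J) = cos(π/(n+1)) = cos(π/31) = 0.994869.
√(1 − cos²(π/31)) = sin(π/31) ≈ 0.1011683.
ω* = 2/(1 + 0.1011683) = 2/1.1011683 = 1.816253.
ρ_SOR = ω* − 1 ≈ 0.816253.

ω* = 1.816253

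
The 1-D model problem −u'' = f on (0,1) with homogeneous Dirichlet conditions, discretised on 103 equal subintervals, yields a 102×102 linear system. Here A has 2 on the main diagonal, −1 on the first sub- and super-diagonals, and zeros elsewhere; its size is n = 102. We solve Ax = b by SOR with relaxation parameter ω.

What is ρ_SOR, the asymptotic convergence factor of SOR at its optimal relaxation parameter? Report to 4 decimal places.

B_J for the 102×102 system has eigenvalues cos(kπ/103); ρ_J = cos(π/103) = 0.9995.
√(1−ρ_J²) = |sin(π/103)| = 0.03050
ω* = 2/(1 + 0.03050) = 2/1.03050 = 1.9408.
ρ(B_{ω*}) = ω*−1 = 0.9408

ρ_SOR = 0.9408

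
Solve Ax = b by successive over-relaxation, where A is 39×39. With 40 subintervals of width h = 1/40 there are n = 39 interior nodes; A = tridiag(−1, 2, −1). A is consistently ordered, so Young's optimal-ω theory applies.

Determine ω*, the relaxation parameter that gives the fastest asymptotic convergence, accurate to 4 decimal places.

ω* = 1.8545

B_J for the 39×39 system has eigenvalues cos(kπ/40); ρ_J = cos(π/40) = 0.9969.
root = sin(π/40) = 0.07846  (since 1−cos² = sin²).
ω* = 2/(1 + 0.07846) = 2/1.07846 = 1.8545.
ρ(B_{ω*}) = ω*−1 = 0.8545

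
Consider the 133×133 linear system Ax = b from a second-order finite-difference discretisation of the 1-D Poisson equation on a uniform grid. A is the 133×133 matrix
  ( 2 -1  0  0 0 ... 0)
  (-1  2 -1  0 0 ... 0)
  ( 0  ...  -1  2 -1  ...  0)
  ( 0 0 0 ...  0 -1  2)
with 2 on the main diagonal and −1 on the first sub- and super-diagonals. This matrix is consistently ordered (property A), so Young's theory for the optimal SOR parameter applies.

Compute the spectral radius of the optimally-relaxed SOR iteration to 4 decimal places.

[ρ_J] n=133: ρ(B_J) = cos(π/(n+1)) = cos(π/134) = 0.9997.
√(1 − cos²(π/134)) = sin(π/134) ≈ 0.02344.
[ω*] 2 ÷ (1 + 0.02344) = 2 ÷ 1.02344 = 1.9542.
ρ(B_{ω*}) = ω*−1 = 0.9542

ρ_SOR = 0.9542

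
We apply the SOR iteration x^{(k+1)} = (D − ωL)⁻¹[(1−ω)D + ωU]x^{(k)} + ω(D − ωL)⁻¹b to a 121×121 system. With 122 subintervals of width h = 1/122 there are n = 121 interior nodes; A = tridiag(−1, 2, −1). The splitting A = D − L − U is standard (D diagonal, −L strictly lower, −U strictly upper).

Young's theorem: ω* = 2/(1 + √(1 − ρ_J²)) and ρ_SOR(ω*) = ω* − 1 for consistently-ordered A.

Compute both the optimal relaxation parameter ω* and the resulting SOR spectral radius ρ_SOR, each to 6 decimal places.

½·tridiag(1,0,1) at n=121: λ_k = cos(kπ/122); max |λ| at k=1 ⇒ ρ_J = cos(π/122) ≈ 0.999668.
1 − cos²(π/122) = sin²(π/122) ⇒ √(1−ρ_J²) = sin(π/122) = 0.0257479.
ω* = 2/(1+0.0257479) = 1.949797
and ρ(B_{ω*}) = 1.949797 − 1 = 0.949797.

ω* = 1.949797, ρ_SOR = 0.949797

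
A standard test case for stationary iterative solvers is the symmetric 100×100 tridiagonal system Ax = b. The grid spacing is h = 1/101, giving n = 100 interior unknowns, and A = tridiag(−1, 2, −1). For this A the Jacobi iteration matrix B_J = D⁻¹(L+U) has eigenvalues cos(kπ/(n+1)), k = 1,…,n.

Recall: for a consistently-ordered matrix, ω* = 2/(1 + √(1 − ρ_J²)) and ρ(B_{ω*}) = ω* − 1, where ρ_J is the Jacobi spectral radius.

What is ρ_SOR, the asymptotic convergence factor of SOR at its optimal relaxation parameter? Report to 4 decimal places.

With n=100, ρ(Jacobi) = cos(π/101) = 0.9995.
1 − cos²(π/101) = sin²(π/101) ⇒ √(1−ρ_J²) = sin(π/101) = 0.03110.
ω* = 2 / (1 + 0.03110) = 2 / 1.03110 ≈ 1.9397.
At ω = 1.9397 every |λ(B_ω)| = ω−1, so ρ_SOR = 0.9397.

ρ_SOR = 0.9397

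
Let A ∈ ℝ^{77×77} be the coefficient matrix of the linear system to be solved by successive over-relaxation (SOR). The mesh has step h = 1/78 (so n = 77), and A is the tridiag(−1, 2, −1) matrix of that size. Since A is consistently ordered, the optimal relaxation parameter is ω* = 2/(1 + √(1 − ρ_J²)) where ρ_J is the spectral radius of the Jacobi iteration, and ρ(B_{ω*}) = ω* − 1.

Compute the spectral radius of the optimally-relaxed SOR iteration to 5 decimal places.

n=77: λ(B_J) = 1 − λ(A)/2 = cos(kπ/78); k=1 gives ρ_J = 0.99919.
1 − cos²(π/78) = sin²(π/78) ⇒ √(1−ρ_J²) = sin(π/78) = 0.040266.
Then 2/(1+√(1−ρ_J²)) = 2/(1+0.040266); ω* = 2/1.040266 = 1.92259.
ρ_SOR = ω* − 1 = 1.92259 − 1 = 0.92259.

ρ_SOR = 0.92259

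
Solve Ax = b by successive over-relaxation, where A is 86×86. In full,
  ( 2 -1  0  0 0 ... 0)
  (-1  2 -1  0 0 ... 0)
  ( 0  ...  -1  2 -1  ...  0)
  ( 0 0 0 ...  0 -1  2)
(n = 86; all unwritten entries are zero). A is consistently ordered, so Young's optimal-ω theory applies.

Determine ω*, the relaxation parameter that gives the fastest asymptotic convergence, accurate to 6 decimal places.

[ρ_J] n=86: ρ(B_J) = cos(π/(n+1)) = cos(π/87) = 0.999348.
√(1 − cos²(π/87)) = sin(π/87) ≈ 0.0361024.
Young: ω* = 2/(1+√(1−ρ_J²)) = 2/(1+0.0361024) = 2/1.0361024 = 1.930311.
At ω = 1.930311 every |λ(B_ω)| = ω−1, so ρ_SOR = 0.930311.

ω* = 1.930311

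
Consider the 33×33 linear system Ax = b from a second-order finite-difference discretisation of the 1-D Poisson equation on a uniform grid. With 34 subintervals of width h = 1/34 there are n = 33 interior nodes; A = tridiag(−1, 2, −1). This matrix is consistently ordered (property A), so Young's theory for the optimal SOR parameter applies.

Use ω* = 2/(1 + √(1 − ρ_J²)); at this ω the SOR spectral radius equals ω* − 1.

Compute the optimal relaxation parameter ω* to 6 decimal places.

ω* = 1.831052

spectrum of D⁻¹(L+U) = {cos(kπ/34) : 1≤k≤33}; ρ_J = cos(π/34) = 0.995734.
√(1−ρ_J²) simplifies to sin(π/34) = 0.0922684.
Young: ω* = 2/(1+√(1−ρ_J²)) = 2/(1+0.0922684) = 2/1.0922684 = 1.831052.
ρ_SOR = ω* − 1 ≈ 0.831052.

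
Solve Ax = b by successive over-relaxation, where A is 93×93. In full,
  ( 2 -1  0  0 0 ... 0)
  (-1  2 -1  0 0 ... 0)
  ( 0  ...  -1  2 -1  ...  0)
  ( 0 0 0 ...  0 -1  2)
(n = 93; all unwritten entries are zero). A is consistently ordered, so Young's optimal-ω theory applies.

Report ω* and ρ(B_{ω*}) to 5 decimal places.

ω* = 1.93533, ρ_SOR = 0.93533

spectrum of D⁻¹(L+U) = {cos(kπ/94) : 1≤k≤93}; ρ_J = cos(π/94) = 0.99944.
root = sin(π/94) = 0.033415  (since 1−cos² = sin²).
Then 2/(1+√(1−ρ_J²)) = 2/(1+0.033415); ω* = 2/1.033415 = 1.93533.
ρ_SOR = ω* − 1 = 1.93533 − 1 = 0.93533.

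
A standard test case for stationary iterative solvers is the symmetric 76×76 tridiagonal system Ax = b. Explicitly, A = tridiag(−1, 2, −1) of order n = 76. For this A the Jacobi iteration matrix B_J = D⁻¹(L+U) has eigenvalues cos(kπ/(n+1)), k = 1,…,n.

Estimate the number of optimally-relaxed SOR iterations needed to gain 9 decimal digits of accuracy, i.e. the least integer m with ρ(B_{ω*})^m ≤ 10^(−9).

[ρ_J] n=76: ρ(B_J) = cos(π/(n+1)) = cos(π/77) = 0.9991678.
√(1 − cos²(π/77)) = sin(π/77) ≈ 0.0407886.
So ω* = 2/1.0407886 = 1.9216198 (Young).
[ρ_SOR] ω* − 1 = 0.9216198.
For 9 digits: m = 9·ln10 / (−ln 0.9216198) = 20.7233/0.0816225 = 253.892; round up → m = 254.

m = 254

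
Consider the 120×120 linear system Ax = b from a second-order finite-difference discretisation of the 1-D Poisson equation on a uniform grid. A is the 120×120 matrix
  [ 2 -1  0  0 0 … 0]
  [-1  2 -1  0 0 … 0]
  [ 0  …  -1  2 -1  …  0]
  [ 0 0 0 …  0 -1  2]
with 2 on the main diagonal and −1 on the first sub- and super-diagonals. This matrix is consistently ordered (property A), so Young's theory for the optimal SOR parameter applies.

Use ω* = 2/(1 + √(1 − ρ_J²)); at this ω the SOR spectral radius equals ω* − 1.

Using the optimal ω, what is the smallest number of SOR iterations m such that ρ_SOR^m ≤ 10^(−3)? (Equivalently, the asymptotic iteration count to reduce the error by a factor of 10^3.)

n=120: λ(B_J) = 1 − λ(A)/2 = cos(kπ/121); k=1 gives ρ_J = 0.9996630.
√(1 − cos²(π/121)) = sin(π/121) ≈ 0.0259607.
ω* = 2/(1+0.0259607) = 1.9493924
[ρ_SOR] ω* − 1 = 0.9493924.
m ≥ 3·ln10 / (−ln 0.9493924) = 133.013; smallest integer m = 134.

m = 134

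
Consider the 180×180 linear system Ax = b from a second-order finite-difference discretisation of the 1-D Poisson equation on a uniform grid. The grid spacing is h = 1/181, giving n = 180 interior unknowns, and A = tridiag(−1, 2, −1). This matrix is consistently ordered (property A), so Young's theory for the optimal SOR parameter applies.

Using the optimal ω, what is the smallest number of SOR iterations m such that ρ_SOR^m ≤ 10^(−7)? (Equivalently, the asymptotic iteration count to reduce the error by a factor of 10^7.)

[ρ_J] n=180: ρ(B_J) = cos(π/(n+1)) = cos(π/181) = 0.9998494.
√(1−ρ_J²) simplifies to sin(π/181) = 0.0173560.
ω* = 2/(1+0.0173560) = 1.9658802
and ρ(B_{ω*}) = 1.9658802 − 1 = 0.9658802.
m ≥ 7·ln10 / (−ln 0.9658802) = 464.291; smallest integer m = 465.

m = 465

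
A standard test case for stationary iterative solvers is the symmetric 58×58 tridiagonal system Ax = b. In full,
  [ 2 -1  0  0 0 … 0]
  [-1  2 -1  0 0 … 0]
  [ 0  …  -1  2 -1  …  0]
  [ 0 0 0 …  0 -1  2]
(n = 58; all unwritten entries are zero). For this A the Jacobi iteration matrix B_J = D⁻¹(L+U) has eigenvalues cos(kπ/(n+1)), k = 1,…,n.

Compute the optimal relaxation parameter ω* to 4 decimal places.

ω* = 1.8989

½·tridiag(1,0,1) at n=58: λ_k = cos(kπ/59); max |λ| at k=1 ⇒ ρ_J = cos(π/59) ≈ 0.9986.
root = sin(π/59) = 0.05322  (since 1−cos² = sin²).
Young: ω* = 2/(1+√(1−ρ_J²)) = 2/(1+0.05322) = 2/1.05322 = 1.8989.
Hence ρ(B_{ω*}) = 1.8989 − 1 = 0.8989.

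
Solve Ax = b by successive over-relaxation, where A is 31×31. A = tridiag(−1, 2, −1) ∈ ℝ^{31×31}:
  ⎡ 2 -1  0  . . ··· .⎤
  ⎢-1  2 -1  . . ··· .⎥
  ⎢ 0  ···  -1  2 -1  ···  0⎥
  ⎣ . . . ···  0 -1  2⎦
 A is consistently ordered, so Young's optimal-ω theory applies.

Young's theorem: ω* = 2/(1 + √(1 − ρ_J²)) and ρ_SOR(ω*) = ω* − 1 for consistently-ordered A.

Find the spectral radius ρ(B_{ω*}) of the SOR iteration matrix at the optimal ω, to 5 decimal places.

ρ_SOR = 0.82147

[ρ_J] n=31: ρ(B_J) = cos(π/(n+1)) = cos(π/32) = 0.99518.
√(1−ρ_J²) simplifies to sin(π/32) = 0.098017.
[ω*] 2 ÷ (1 + 0.098017) = 2 ÷ 1.098017 = 1.82147.
ρ_SOR = ω* − 1 ≈ 0.82147.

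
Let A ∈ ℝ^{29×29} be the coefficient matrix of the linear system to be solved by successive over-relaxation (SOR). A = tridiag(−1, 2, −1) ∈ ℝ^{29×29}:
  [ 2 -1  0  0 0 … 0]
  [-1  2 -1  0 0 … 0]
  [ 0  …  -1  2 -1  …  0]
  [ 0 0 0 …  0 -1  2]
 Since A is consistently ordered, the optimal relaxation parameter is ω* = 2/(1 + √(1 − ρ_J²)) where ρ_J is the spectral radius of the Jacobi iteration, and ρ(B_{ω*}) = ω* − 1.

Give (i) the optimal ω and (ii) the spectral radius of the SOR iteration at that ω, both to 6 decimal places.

With n=29, ρ(Jacobi) = cos(π/30) = 0.994522.
1 − cos²(π/30) = sin²(π/30) ⇒ √(1−ρ_J²) = sin(π/30) = 0.1045285.
[ω*] 2 ÷ (1 + 0.1045285) = 2 ÷ 1.1045285 = 1.810727.
Hence ρ(B_{ω*}) = 1.810727 − 1 = 0.810727.

ω* = 1.810727, ρ_SOR = 0.810727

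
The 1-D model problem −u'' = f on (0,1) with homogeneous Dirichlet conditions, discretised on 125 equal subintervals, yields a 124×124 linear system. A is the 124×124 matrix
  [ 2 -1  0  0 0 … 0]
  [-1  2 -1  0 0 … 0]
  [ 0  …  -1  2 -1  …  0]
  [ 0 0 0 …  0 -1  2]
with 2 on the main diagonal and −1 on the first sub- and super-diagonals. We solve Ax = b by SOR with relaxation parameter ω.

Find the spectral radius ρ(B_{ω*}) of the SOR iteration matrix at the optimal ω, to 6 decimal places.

[ρ_J] n=124: ρ(B_J) = cos(π/(n+1)) = cos(π/125) = 0.999684.
root = sin(π/125) = 0.0251301  (since 1−cos² = sin²).
Then 2/(1+√(1−ρ_J²)) = 2/(1+0.0251301); ω* = 2/1.0251301 = 1.950972.
At ω = 1.950972 every |λ(B_ω)| = ω−1, so ρ_SOR = 0.950972.

ρ_SOR = 0.950972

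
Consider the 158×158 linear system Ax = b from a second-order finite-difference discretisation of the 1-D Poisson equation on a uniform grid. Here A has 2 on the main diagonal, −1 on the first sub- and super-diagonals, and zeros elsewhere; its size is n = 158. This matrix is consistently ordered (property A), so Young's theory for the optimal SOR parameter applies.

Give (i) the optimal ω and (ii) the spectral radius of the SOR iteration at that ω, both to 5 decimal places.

ω* = 1.96125, ρ_SOR = 0.96125

½·tridiag(1,0,1) at n=158: λ_k = cos(kπ/159); max |λ| at k=1 ⇒ ρ_J = cos(π/159) ≈ 0.99980.
√(1−ρ_J²) = |sin(π/159)| = 0.019757
ω* = 2/(1 + 0.019757) = 2/1.019757 = 1.96125.
and ρ(B_{ω*}) = 1.96125 − 1 = 0.96125.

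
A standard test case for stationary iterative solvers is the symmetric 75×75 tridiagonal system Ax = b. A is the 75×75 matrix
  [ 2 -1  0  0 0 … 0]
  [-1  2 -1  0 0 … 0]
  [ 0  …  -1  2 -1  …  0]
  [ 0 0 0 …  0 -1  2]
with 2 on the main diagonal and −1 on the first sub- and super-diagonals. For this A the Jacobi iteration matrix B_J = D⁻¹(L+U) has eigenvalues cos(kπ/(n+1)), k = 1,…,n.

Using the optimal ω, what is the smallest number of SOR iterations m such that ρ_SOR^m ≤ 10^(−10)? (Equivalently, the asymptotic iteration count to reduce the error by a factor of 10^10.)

With n=75, ρ(Jacobi) = cos(π/76) = 0.9991458.
1 − cos²(π/76) = sin²(π/76) ⇒ √(1−ρ_J²) = sin(π/76) = 0.0413250.
[ω*] 2 ÷ (1 + 0.0413250) = 2 ÷ 1.0413250 = 1.9206300.
ρ(B_{ω*}) = ω*−1 = 0.9206300
ρ_SOR^m ≤ 10^(−10) ⇔ m ≥ 10·ln10/(−ln 0.9206300) = 23.0259/0.0826971 = 278.437; m = ⌈278.437⌉ = 279.

m = 279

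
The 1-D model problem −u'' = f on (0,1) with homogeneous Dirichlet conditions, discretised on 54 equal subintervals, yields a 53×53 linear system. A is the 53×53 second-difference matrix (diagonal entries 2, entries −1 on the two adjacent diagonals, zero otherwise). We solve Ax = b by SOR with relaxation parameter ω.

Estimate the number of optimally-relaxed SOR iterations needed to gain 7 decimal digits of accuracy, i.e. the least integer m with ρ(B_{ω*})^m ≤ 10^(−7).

m = 139

B_J for the 53×53 system has eigenvalues cos(kπ/54); ρ_J = cos(π/54) = 0.9983082.
√(1 − cos²(π/54)) = sin(π/54) ≈ 0.0581448.
ω* = 2/(1+0.0581448) = 1.8901005
Hence ρ(B_{ω*}) = 1.8901005 − 1 = 0.8901005.
For 7 digits: m = 7·ln10 / (−ln 0.8901005) = 16.1181/0.116421 = 138.447; round up → m = 139.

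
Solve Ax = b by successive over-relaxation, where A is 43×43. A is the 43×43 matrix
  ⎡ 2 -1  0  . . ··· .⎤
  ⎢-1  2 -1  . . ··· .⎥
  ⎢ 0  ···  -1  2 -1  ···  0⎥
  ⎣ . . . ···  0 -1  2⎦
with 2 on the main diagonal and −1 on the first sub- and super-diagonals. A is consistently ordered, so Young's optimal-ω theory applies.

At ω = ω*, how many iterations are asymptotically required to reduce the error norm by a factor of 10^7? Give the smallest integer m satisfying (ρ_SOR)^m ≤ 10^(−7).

m = 113

With n=43, ρ(Jacobi) = cos(π/44) = 0.9974521.
√(1 − cos²(π/44)) = sin(π/44) ≈ 0.0713392.
[ω*] 2 ÷ (1 + 0.0713392) = 2 ÷ 1.0713392 = 1.8668224.
Hence ρ(B_{ω*}) = 1.8668224 − 1 = 0.8668224.
m ≥ 7·ln10 / (−ln 0.8668224) = 112.776; smallest integer m = 113.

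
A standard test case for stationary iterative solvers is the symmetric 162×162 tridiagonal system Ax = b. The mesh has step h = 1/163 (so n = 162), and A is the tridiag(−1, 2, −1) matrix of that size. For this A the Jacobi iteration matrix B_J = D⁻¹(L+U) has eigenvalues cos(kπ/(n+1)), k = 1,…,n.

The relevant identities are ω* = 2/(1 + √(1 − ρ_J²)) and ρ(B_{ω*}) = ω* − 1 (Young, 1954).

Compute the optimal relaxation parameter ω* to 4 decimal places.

½·tridiag(1,0,1) at n=162: λ_k = cos(kπ/163); max |λ| at k=1 ⇒ ρ_J = cos(π/163) ≈ 0.9998.
√(1 − cos²(π/163)) = sin(π/163) ≈ 0.01927.
ω* = 2/(1 + 0.01927) = 2/1.01927 = 1.9622.
and ρ(B_{ω*}) = 1.9622 − 1 = 0.9622.

ω* = 1.9622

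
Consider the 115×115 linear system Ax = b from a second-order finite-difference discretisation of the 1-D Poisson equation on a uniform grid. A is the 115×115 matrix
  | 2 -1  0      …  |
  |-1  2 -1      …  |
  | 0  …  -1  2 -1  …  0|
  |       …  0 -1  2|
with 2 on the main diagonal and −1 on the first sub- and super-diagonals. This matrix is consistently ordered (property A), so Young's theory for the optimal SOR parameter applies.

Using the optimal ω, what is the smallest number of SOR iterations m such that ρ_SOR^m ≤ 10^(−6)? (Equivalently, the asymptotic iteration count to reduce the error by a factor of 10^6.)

m = 256

B_J for the 115×115 system has eigenvalues cos(kπ/116); ρ_J = cos(π/116) = 0.9996333.
root = sin(π/116) = 0.0270794  (since 1−cos² = sin²).
So ω* = 2/1.0270794 = 1.9472691 (Young).
ρ_SOR = ω* − 1 ≈ 0.9472691.
m ≥ 6·ln10 / (−ln 0.9472691) = 255.030; smallest integer m = 256.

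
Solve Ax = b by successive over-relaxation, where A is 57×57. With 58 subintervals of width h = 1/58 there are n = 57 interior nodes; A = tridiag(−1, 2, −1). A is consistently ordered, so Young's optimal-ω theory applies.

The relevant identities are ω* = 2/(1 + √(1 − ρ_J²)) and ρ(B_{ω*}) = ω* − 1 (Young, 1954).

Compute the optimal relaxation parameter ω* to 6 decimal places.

ω* = 1.897283

[ρ_J] n=57: ρ(B_J) = cos(π/(n+1)) = cos(π/58) = 0.998533.
root = sin(π/58) = 0.0541389  (since 1−cos² = sin²).
[ω*] 2 ÷ (1 + 0.0541389) = 2 ÷ 1.0541389 = 1.897283.
[ρ_SOR] ω* − 1 = 0.897283.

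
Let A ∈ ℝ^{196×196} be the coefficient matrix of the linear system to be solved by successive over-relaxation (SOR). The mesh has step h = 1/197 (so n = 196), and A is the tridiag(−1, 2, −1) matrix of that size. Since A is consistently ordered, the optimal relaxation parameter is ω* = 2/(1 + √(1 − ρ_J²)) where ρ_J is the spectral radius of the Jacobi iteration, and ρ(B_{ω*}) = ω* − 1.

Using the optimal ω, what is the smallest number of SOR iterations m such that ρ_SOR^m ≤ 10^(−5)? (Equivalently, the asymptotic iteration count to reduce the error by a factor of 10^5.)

n=196: λ(B_J) = 1 − λ(A)/2 = cos(kπ/197); k=1 gives ρ_J = 0.9998728.
root = sin(π/197) = 0.0159465  (since 1−cos² = sin²).
ω* = 2 / (1 + 0.0159465) = 2 / 1.0159465 ≈ 1.9686076.
ρ_SOR = ω* − 1 ≈ 0.9686076.
5·ln10 = 11.5129; −ln(0.9686076) = 0.0318957; m = ⌈11.5129/0.0318957⌉ = ⌈360.955⌉ = 361.

m = 361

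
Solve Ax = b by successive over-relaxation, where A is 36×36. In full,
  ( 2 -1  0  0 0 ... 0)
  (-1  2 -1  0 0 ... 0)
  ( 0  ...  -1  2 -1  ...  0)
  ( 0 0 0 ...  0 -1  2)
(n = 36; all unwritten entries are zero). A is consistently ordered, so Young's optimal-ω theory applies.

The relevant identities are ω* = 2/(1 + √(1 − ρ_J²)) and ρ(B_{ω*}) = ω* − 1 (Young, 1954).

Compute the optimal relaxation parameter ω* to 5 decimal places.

ω* = 1.84365

B_J for the 36×36 system has eigenvalues cos(kπ/37); ρ_J = cos(π/37) = 0.99640.
√(1−ρ_J²) = |sin(π/37)| = 0.084806
Young: ω* = 2/(1+√(1−ρ_J²)) = 2/(1+0.084806) = 2/1.084806 = 1.84365.
[ρ_SOR] ω* − 1 = 0.84365.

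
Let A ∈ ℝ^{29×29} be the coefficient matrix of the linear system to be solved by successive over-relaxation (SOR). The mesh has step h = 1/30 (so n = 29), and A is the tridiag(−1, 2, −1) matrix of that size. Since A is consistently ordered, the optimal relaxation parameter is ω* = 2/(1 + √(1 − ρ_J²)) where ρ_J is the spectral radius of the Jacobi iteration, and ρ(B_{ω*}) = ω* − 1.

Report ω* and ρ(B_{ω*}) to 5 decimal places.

[ρ_J] n=29: ρ(B_J) = cos(π/(n+1)) = cos(π/30) = 0.99452.
1 − cos²(π/30) = sin²(π/30) ⇒ √(1−ρ_J²) = sin(π/30) = 0.104528.
So ω* = 2/1.104528 = 1.81073 (Young).
[ρ_SOR] ω* − 1 = 0.81073.

ω* = 1.81073, ρ_SOR = 0.81073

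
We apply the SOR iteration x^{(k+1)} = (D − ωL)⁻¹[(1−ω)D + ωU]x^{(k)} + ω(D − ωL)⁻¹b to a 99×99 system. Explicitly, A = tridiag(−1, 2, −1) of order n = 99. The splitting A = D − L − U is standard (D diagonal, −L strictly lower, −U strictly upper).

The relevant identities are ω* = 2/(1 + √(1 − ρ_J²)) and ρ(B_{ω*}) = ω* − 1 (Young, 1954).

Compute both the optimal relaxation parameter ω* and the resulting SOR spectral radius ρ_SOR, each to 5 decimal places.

ω* = 1.93909, ρ_SOR = 0.93909

ρ_J = max_k |cos(kπ/100)| = cos(π/100) = 0.99951
√(1−ρ_J²) simplifies to sin(π/100) = 0.031411.
Then 2/(1+√(1−ρ_J²)) = 2/(1+0.031411); ω* = 2/1.031411 = 1.93909.
[ρ_SOR] ω* − 1 = 0.93909.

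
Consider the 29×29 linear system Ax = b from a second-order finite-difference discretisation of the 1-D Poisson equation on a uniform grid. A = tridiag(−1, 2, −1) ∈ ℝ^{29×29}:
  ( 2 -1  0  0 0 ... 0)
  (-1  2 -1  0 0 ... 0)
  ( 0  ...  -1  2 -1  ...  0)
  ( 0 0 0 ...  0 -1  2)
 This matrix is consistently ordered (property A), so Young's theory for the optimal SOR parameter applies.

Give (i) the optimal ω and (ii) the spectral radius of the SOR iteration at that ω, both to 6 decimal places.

B_J for the 29×29 system has eigenvalues cos(kπ/30); ρ_J = cos(π/30) = 0.994522.
√(1−ρ_J²) = |sin(π/30)| = 0.1045285
Then 2/(1+√(1−ρ_J²)) = 2/(1+0.1045285); ω* = 2/1.1045285 = 1.810727.
At ω = 1.810727 every |λ(B_ω)| = ω−1, so ρ_SOR = 0.810727.

ω* = 1.810727, ρ_SOR = 0.810727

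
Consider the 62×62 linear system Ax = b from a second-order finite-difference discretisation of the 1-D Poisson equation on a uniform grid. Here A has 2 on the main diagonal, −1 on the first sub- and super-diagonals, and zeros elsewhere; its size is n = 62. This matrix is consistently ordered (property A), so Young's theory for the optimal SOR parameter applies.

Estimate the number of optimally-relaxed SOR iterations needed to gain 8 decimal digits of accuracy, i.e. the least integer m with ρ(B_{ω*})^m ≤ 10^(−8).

spectrum of D⁻¹(L+U) = {cos(kπ/63) : 1≤k≤62}; ρ_J = cos(π/63) = 0.9987569.
√(1 − cos²(π/63)) = sin(π/63) ≈ 0.0498459.
ω* = 2/(1+0.0498459) = 1.9050415
Hence ρ(B_{ω*}) = 1.9050415 − 1 = 0.9050415.
(0.9050415)^m ≤ 10^{−8}  ⇒  m·ln(0.9050415) ≤ −8·ln10  ⇒  m ≥ 184.623  ⇒  m = 185

m = 185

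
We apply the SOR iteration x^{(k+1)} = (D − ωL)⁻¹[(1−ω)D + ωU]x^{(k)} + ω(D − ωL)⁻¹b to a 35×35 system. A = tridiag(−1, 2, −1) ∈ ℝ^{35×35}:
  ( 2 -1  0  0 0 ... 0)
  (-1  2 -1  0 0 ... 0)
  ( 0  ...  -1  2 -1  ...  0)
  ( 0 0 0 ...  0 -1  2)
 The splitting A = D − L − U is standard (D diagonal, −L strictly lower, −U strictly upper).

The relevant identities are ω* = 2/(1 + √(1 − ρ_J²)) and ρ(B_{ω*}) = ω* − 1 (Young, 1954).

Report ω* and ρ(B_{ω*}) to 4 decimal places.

ω* = 1.8397, ρ_SOR = 0.8397

With n=35, ρ(Jacobi) = cos(π/36) = 0.9962.
√(1−ρ_J²) simplifies to sin(π/36) = 0.08716.
Then 2/(1+√(1−ρ_J²)) = 2/(1+0.08716); ω* = 2/1.08716 = 1.8397.
At ω = 1.8397 every |λ(B_ω)| = ω−1, so ρ_SOR = 0.8397.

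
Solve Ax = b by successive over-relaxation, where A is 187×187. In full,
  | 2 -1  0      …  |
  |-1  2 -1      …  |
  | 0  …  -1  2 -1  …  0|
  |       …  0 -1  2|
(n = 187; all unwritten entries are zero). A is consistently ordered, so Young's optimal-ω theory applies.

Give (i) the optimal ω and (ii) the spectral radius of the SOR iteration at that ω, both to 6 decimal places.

ω* = 1.967130, ρ_SOR = 0.967130

B_J for the 187×187 system has eigenvalues cos(kπ/188); ρ_J = cos(π/188) = 0.999860.
1 − cos²(π/188) = sin²(π/188) ⇒ √(1−ρ_J²) = sin(π/188) = 0.0167098.
[ω*] 2 ÷ (1 + 0.0167098) = 2 ÷ 1.0167098 = 1.967130.
and ρ(B_{ω*}) = 1.967130 − 1 = 0.967130.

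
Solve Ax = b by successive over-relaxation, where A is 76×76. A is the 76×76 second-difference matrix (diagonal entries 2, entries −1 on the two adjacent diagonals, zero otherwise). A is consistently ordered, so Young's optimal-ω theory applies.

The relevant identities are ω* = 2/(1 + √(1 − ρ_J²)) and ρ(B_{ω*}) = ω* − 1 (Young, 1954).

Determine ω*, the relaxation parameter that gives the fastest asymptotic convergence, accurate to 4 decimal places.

[ρ_J] n=76: ρ(B_J) = cos(π/(n+1)) = cos(π/77) = 0.9992.
1 − cos²(π/77) = sin²(π/77) ⇒ √(1−ρ_J²) = sin(π/77) = 0.04079.
ω* = 2 / (1 + 0.04079) = 2 / 1.04079 ≈ 1.9216.
At ω = 1.9216 every |λ(B_ω)| = ω−1, so ρ_SOR = 0.9216.

ω* = 1.9216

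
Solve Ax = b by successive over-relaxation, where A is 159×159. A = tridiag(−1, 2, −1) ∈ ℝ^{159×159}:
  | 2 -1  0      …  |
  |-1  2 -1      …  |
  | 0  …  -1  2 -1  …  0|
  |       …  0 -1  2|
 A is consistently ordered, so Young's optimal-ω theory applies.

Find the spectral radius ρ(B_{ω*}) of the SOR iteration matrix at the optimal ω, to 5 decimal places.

ρ_J = max_k |cos(kπ/160)| = cos(π/160) = 0.99981
1 − cos²(π/160) = sin²(π/160) ⇒ √(1−ρ_J²) = sin(π/160) = 0.019634.
ω* = 2 / (1 + 0.019634) = 2 / 1.019634 ≈ 1.96149.
ρ_SOR = ω* − 1 ≈ 0.96149.

ρ_SOR = 0.96149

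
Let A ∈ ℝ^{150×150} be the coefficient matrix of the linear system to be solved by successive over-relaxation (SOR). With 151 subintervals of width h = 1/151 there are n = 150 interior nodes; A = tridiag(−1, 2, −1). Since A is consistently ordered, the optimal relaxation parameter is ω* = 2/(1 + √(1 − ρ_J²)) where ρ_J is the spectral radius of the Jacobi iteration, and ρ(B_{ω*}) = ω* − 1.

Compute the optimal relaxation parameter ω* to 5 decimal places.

n=150: λ(B_J) = 1 − λ(A)/2 = cos(kπ/151); k=1 gives ρ_J = 0.99978.
1 − cos²(π/151) = sin²(π/151) ⇒ √(1−ρ_J²) = sin(π/151) = 0.020804.
Then 2/(1+√(1−ρ_J²)) = 2/(1+0.020804); ω* = 2/1.020804 = 1.95924.
[ρ_SOR] ω* − 1 = 0.95924.

ω* = 1.95924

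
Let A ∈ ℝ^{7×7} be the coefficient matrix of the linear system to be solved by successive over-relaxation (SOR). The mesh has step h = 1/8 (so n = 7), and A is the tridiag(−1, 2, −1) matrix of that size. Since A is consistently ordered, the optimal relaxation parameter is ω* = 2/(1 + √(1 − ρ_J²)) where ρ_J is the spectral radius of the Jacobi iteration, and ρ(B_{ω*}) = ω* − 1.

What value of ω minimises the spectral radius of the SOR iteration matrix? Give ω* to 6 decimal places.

ω* = 1.446463

n=7: λ(B_J) = 1 − λ(A)/2 = cos(kπ/8); k=1 gives ρ_J = 0.923880.
1 − cos²(π/8) = sin²(π/8) ⇒ √(1−ρ_J²) = sin(π/8) = 0.3826834.
Young: ω* = 2/(1+√(1−ρ_J²)) = 2/(1+0.3826834) = 2/1.3826834 = 1.446463.
At ω = 1.446463 every |λ(B_ω)| = ω−1, so ρ_SOR = 0.446463.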